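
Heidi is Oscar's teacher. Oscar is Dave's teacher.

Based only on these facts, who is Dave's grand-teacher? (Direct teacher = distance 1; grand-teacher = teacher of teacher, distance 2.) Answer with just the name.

Answer: Heidi

Derivation:
Reconstructing the teacher chain from the given facts:
  Heidi -> Oscar -> Dave
(each arrow means 'teacher of the next')
Positions in the chain (0 = top):
  position of Heidi: 0
  position of Oscar: 1
  position of Dave: 2

Dave is at position 2; the grand-teacher is 2 steps up the chain, i.e. position 0: Heidi.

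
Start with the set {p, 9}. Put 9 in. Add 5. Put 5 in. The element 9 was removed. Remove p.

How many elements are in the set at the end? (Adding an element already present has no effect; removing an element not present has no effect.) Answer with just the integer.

Answer: 1

Derivation:
Tracking the set through each operation:
Start: {9, p}
Event 1 (add 9): already present, no change. Set: {9, p}
Event 2 (add 5): added. Set: {5, 9, p}
Event 3 (add 5): already present, no change. Set: {5, 9, p}
Event 4 (remove 9): removed. Set: {5, p}
Event 5 (remove p): removed. Set: {5}

Final set: {5} (size 1)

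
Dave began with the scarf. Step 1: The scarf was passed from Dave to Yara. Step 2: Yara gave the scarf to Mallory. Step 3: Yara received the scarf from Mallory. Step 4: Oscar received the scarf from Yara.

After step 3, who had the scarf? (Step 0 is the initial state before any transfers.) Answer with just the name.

Tracking the scarf holder through step 3:
After step 0 (start): Dave
After step 1: Yara
After step 2: Mallory
After step 3: Yara

At step 3, the holder is Yara.

Answer: Yara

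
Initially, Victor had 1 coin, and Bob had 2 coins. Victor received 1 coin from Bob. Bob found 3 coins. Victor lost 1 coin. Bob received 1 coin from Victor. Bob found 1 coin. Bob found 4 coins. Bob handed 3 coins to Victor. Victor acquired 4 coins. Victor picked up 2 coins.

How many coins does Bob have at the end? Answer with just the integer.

Answer: 7

Derivation:
Tracking counts step by step:
Start: Victor=1, Bob=2
Event 1 (Bob -> Victor, 1): Bob: 2 -> 1, Victor: 1 -> 2. State: Victor=2, Bob=1
Event 2 (Bob +3): Bob: 1 -> 4. State: Victor=2, Bob=4
Event 3 (Victor -1): Victor: 2 -> 1. State: Victor=1, Bob=4
Event 4 (Victor -> Bob, 1): Victor: 1 -> 0, Bob: 4 -> 5. State: Victor=0, Bob=5
Event 5 (Bob +1): Bob: 5 -> 6. State: Victor=0, Bob=6
Event 6 (Bob +4): Bob: 6 -> 10. State: Victor=0, Bob=10
Event 7 (Bob -> Victor, 3): Bob: 10 -> 7, Victor: 0 -> 3. State: Victor=3, Bob=7
Event 8 (Victor +4): Victor: 3 -> 7. State: Victor=7, Bob=7
Event 9 (Victor +2): Victor: 7 -> 9. State: Victor=9, Bob=7

Bob's final count: 7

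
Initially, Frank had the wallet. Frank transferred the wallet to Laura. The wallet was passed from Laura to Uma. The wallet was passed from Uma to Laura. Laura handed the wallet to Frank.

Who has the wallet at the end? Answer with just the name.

Answer: Frank

Derivation:
Tracking the wallet through each event:
Start: Frank has the wallet.
After event 1: Laura has the wallet.
After event 2: Uma has the wallet.
After event 3: Laura has the wallet.
After event 4: Frank has the wallet.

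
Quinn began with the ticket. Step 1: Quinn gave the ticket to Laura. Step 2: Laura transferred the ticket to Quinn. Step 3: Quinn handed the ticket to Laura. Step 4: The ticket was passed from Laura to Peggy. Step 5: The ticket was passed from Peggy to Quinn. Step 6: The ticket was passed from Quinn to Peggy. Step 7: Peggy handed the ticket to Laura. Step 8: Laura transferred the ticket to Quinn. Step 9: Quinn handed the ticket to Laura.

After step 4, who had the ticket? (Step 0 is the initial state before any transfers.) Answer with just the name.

Answer: Peggy

Derivation:
Tracking the ticket holder through step 4:
After step 0 (start): Quinn
After step 1: Laura
After step 2: Quinn
After step 3: Laura
After step 4: Peggy

At step 4, the holder is Peggy.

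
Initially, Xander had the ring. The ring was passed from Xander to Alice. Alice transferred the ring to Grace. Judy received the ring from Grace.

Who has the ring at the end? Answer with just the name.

Tracking the ring through each event:
Start: Xander has the ring.
After event 1: Alice has the ring.
After event 2: Grace has the ring.
After event 3: Judy has the ring.

Answer: Judy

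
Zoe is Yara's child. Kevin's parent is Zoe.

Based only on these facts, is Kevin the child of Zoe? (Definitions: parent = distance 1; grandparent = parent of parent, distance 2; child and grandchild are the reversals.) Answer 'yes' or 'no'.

Answer: yes

Derivation:
Reconstructing the parent chain from the given facts:
  Yara -> Zoe -> Kevin
(each arrow means 'parent of the next')
Positions in the chain (0 = top):
  position of Yara: 0
  position of Zoe: 1
  position of Kevin: 2

Kevin is at position 2, Zoe is at position 1; signed distance (j - i) = -1.
'child' requires j - i = -1. Actual distance is -1, so the relation HOLDS.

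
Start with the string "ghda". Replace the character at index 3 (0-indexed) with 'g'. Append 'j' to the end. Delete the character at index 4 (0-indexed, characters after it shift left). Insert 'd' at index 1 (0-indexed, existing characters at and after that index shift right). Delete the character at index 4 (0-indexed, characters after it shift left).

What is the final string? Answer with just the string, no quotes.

Applying each edit step by step:
Start: "ghda"
Op 1 (replace idx 3: 'a' -> 'g'): "ghda" -> "ghdg"
Op 2 (append 'j'): "ghdg" -> "ghdgj"
Op 3 (delete idx 4 = 'j'): "ghdgj" -> "ghdg"
Op 4 (insert 'd' at idx 1): "ghdg" -> "gdhdg"
Op 5 (delete idx 4 = 'g'): "gdhdg" -> "gdhd"

Answer: gdhd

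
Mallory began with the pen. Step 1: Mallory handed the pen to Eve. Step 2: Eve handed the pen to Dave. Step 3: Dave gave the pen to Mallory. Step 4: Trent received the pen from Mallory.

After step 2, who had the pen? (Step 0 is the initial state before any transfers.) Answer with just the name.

Answer: Dave

Derivation:
Tracking the pen holder through step 2:
After step 0 (start): Mallory
After step 1: Eve
After step 2: Dave

At step 2, the holder is Dave.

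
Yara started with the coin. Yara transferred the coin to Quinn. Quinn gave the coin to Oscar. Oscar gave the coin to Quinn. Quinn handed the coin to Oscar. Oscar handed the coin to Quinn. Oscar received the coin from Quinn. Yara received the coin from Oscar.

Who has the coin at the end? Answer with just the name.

Tracking the coin through each event:
Start: Yara has the coin.
After event 1: Quinn has the coin.
After event 2: Oscar has the coin.
After event 3: Quinn has the coin.
After event 4: Oscar has the coin.
After event 5: Quinn has the coin.
After event 6: Oscar has the coin.
After event 7: Yara has the coin.

Answer: Yara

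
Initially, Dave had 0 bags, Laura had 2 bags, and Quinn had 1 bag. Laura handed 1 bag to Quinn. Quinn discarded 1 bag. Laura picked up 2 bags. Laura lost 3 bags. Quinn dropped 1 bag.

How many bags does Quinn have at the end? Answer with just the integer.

Tracking counts step by step:
Start: Dave=0, Laura=2, Quinn=1
Event 1 (Laura -> Quinn, 1): Laura: 2 -> 1, Quinn: 1 -> 2. State: Dave=0, Laura=1, Quinn=2
Event 2 (Quinn -1): Quinn: 2 -> 1. State: Dave=0, Laura=1, Quinn=1
Event 3 (Laura +2): Laura: 1 -> 3. State: Dave=0, Laura=3, Quinn=1
Event 4 (Laura -3): Laura: 3 -> 0. State: Dave=0, Laura=0, Quinn=1
Event 5 (Quinn -1): Quinn: 1 -> 0. State: Dave=0, Laura=0, Quinn=0

Quinn's final count: 0

Answer: 0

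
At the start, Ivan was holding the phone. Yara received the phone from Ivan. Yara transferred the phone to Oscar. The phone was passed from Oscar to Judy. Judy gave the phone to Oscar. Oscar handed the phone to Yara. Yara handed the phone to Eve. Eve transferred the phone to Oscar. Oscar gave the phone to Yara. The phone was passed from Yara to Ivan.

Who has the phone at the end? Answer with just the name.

Answer: Ivan

Derivation:
Tracking the phone through each event:
Start: Ivan has the phone.
After event 1: Yara has the phone.
After event 2: Oscar has the phone.
After event 3: Judy has the phone.
After event 4: Oscar has the phone.
After event 5: Yara has the phone.
After event 6: Eve has the phone.
After event 7: Oscar has the phone.
After event 8: Yara has the phone.
After event 9: Ivan has the phone.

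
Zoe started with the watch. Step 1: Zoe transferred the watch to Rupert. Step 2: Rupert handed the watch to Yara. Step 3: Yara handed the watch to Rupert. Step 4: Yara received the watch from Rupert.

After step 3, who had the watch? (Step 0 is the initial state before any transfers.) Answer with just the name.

Tracking the watch holder through step 3:
After step 0 (start): Zoe
After step 1: Rupert
After step 2: Yara
After step 3: Rupert

At step 3, the holder is Rupert.

Answer: Rupert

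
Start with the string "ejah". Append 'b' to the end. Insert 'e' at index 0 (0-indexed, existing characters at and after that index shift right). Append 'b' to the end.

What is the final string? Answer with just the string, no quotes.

Applying each edit step by step:
Start: "ejah"
Op 1 (append 'b'): "ejah" -> "ejahb"
Op 2 (insert 'e' at idx 0): "ejahb" -> "eejahb"
Op 3 (append 'b'): "eejahb" -> "eejahbb"

Answer: eejahbb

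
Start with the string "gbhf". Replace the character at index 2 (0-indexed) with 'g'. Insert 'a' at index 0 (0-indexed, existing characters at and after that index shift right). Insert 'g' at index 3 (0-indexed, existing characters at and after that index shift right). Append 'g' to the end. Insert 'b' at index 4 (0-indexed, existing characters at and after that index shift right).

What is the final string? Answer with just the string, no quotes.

Answer: agbgbgfg

Derivation:
Applying each edit step by step:
Start: "gbhf"
Op 1 (replace idx 2: 'h' -> 'g'): "gbhf" -> "gbgf"
Op 2 (insert 'a' at idx 0): "gbgf" -> "agbgf"
Op 3 (insert 'g' at idx 3): "agbgf" -> "agbggf"
Op 4 (append 'g'): "agbggf" -> "agbggfg"
Op 5 (insert 'b' at idx 4): "agbggfg" -> "agbgbgfg"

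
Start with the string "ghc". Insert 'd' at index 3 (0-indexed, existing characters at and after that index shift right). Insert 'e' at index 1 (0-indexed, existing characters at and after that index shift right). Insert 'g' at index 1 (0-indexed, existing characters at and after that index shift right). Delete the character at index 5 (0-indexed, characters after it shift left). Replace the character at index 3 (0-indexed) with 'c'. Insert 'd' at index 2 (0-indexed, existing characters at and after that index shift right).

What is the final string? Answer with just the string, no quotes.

Applying each edit step by step:
Start: "ghc"
Op 1 (insert 'd' at idx 3): "ghc" -> "ghcd"
Op 2 (insert 'e' at idx 1): "ghcd" -> "gehcd"
Op 3 (insert 'g' at idx 1): "gehcd" -> "ggehcd"
Op 4 (delete idx 5 = 'd'): "ggehcd" -> "ggehc"
Op 5 (replace idx 3: 'h' -> 'c'): "ggehc" -> "ggecc"
Op 6 (insert 'd' at idx 2): "ggecc" -> "ggdecc"

Answer: ggdecc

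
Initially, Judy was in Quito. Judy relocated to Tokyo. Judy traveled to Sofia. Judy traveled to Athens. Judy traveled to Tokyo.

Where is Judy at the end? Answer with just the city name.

Answer: Tokyo

Derivation:
Tracking Judy's location:
Start: Judy is in Quito.
After move 1: Quito -> Tokyo. Judy is in Tokyo.
After move 2: Tokyo -> Sofia. Judy is in Sofia.
After move 3: Sofia -> Athens. Judy is in Athens.
After move 4: Athens -> Tokyo. Judy is in Tokyo.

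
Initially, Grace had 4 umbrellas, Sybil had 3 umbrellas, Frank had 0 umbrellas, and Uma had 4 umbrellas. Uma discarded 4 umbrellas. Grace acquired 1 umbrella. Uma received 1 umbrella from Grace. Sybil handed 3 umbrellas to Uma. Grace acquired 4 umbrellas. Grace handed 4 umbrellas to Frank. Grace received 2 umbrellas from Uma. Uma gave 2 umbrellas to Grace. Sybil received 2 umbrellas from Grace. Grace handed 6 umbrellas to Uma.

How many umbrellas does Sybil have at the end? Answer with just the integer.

Tracking counts step by step:
Start: Grace=4, Sybil=3, Frank=0, Uma=4
Event 1 (Uma -4): Uma: 4 -> 0. State: Grace=4, Sybil=3, Frank=0, Uma=0
Event 2 (Grace +1): Grace: 4 -> 5. State: Grace=5, Sybil=3, Frank=0, Uma=0
Event 3 (Grace -> Uma, 1): Grace: 5 -> 4, Uma: 0 -> 1. State: Grace=4, Sybil=3, Frank=0, Uma=1
Event 4 (Sybil -> Uma, 3): Sybil: 3 -> 0, Uma: 1 -> 4. State: Grace=4, Sybil=0, Frank=0, Uma=4
Event 5 (Grace +4): Grace: 4 -> 8. State: Grace=8, Sybil=0, Frank=0, Uma=4
Event 6 (Grace -> Frank, 4): Grace: 8 -> 4, Frank: 0 -> 4. State: Grace=4, Sybil=0, Frank=4, Uma=4
Event 7 (Uma -> Grace, 2): Uma: 4 -> 2, Grace: 4 -> 6. State: Grace=6, Sybil=0, Frank=4, Uma=2
Event 8 (Uma -> Grace, 2): Uma: 2 -> 0, Grace: 6 -> 8. State: Grace=8, Sybil=0, Frank=4, Uma=0
Event 9 (Grace -> Sybil, 2): Grace: 8 -> 6, Sybil: 0 -> 2. State: Grace=6, Sybil=2, Frank=4, Uma=0
Event 10 (Grace -> Uma, 6): Grace: 6 -> 0, Uma: 0 -> 6. State: Grace=0, Sybil=2, Frank=4, Uma=6

Sybil's final count: 2

Answer: 2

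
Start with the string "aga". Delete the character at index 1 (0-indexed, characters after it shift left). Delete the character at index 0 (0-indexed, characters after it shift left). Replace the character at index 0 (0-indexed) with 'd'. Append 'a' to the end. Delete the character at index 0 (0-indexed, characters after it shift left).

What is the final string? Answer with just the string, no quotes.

Applying each edit step by step:
Start: "aga"
Op 1 (delete idx 1 = 'g'): "aga" -> "aa"
Op 2 (delete idx 0 = 'a'): "aa" -> "a"
Op 3 (replace idx 0: 'a' -> 'd'): "a" -> "d"
Op 4 (append 'a'): "d" -> "da"
Op 5 (delete idx 0 = 'd'): "da" -> "a"

Answer: a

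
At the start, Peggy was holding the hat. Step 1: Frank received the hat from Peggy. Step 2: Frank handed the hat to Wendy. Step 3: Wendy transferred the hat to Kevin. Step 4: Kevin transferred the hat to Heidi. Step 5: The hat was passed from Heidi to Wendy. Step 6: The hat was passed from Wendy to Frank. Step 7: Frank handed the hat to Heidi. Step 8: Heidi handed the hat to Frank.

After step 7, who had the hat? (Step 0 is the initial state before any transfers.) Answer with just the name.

Answer: Heidi

Derivation:
Tracking the hat holder through step 7:
After step 0 (start): Peggy
After step 1: Frank
After step 2: Wendy
After step 3: Kevin
After step 4: Heidi
After step 5: Wendy
After step 6: Frank
After step 7: Heidi

At step 7, the holder is Heidi.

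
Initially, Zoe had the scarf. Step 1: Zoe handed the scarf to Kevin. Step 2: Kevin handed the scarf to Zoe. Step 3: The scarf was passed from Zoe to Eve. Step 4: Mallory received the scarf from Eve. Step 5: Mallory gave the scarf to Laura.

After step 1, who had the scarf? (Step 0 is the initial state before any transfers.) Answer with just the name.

Answer: Kevin

Derivation:
Tracking the scarf holder through step 1:
After step 0 (start): Zoe
After step 1: Kevin

At step 1, the holder is Kevin.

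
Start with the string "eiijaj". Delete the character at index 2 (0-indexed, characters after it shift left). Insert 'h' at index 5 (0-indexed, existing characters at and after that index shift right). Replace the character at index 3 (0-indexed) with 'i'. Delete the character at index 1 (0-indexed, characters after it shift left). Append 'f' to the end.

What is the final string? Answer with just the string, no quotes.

Answer: ejijhf

Derivation:
Applying each edit step by step:
Start: "eiijaj"
Op 1 (delete idx 2 = 'i'): "eiijaj" -> "eijaj"
Op 2 (insert 'h' at idx 5): "eijaj" -> "eijajh"
Op 3 (replace idx 3: 'a' -> 'i'): "eijajh" -> "eijijh"
Op 4 (delete idx 1 = 'i'): "eijijh" -> "ejijh"
Op 5 (append 'f'): "ejijh" -> "ejijhf"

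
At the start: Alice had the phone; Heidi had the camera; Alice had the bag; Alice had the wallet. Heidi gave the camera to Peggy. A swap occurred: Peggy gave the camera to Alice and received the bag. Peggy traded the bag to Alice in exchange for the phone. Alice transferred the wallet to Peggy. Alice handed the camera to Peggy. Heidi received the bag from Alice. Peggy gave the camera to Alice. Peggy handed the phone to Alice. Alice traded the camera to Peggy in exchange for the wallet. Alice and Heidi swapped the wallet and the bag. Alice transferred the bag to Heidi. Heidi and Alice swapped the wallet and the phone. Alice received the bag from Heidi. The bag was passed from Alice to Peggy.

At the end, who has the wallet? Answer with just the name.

Answer: Alice

Derivation:
Tracking all object holders:
Start: phone:Alice, camera:Heidi, bag:Alice, wallet:Alice
Event 1 (give camera: Heidi -> Peggy). State: phone:Alice, camera:Peggy, bag:Alice, wallet:Alice
Event 2 (swap camera<->bag: now camera:Alice, bag:Peggy). State: phone:Alice, camera:Alice, bag:Peggy, wallet:Alice
Event 3 (swap bag<->phone: now bag:Alice, phone:Peggy). State: phone:Peggy, camera:Alice, bag:Alice, wallet:Alice
Event 4 (give wallet: Alice -> Peggy). State: phone:Peggy, camera:Alice, bag:Alice, wallet:Peggy
Event 5 (give camera: Alice -> Peggy). State: phone:Peggy, camera:Peggy, bag:Alice, wallet:Peggy
Event 6 (give bag: Alice -> Heidi). State: phone:Peggy, camera:Peggy, bag:Heidi, wallet:Peggy
Event 7 (give camera: Peggy -> Alice). State: phone:Peggy, camera:Alice, bag:Heidi, wallet:Peggy
Event 8 (give phone: Peggy -> Alice). State: phone:Alice, camera:Alice, bag:Heidi, wallet:Peggy
Event 9 (swap camera<->wallet: now camera:Peggy, wallet:Alice). State: phone:Alice, camera:Peggy, bag:Heidi, wallet:Alice
Event 10 (swap wallet<->bag: now wallet:Heidi, bag:Alice). State: phone:Alice, camera:Peggy, bag:Alice, wallet:Heidi
Event 11 (give bag: Alice -> Heidi). State: phone:Alice, camera:Peggy, bag:Heidi, wallet:Heidi
Event 12 (swap wallet<->phone: now wallet:Alice, phone:Heidi). State: phone:Heidi, camera:Peggy, bag:Heidi, wallet:Alice
Event 13 (give bag: Heidi -> Alice). State: phone:Heidi, camera:Peggy, bag:Alice, wallet:Alice
Event 14 (give bag: Alice -> Peggy). State: phone:Heidi, camera:Peggy, bag:Peggy, wallet:Alice

Final state: phone:Heidi, camera:Peggy, bag:Peggy, wallet:Alice
The wallet is held by Alice.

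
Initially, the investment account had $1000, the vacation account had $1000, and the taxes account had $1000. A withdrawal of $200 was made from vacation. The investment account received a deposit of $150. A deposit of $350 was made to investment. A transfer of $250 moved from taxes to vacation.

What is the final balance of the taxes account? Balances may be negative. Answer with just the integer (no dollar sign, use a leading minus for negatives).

Answer: 750

Derivation:
Tracking account balances step by step:
Start: investment=1000, vacation=1000, taxes=1000
Event 1 (withdraw 200 from vacation): vacation: 1000 - 200 = 800. Balances: investment=1000, vacation=800, taxes=1000
Event 2 (deposit 150 to investment): investment: 1000 + 150 = 1150. Balances: investment=1150, vacation=800, taxes=1000
Event 3 (deposit 350 to investment): investment: 1150 + 350 = 1500. Balances: investment=1500, vacation=800, taxes=1000
Event 4 (transfer 250 taxes -> vacation): taxes: 1000 - 250 = 750, vacation: 800 + 250 = 1050. Balances: investment=1500, vacation=1050, taxes=750

Final balance of taxes: 750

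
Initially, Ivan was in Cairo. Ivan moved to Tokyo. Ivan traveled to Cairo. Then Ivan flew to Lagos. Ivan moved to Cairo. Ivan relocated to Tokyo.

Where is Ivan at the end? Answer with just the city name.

Answer: Tokyo

Derivation:
Tracking Ivan's location:
Start: Ivan is in Cairo.
After move 1: Cairo -> Tokyo. Ivan is in Tokyo.
After move 2: Tokyo -> Cairo. Ivan is in Cairo.
After move 3: Cairo -> Lagos. Ivan is in Lagos.
After move 4: Lagos -> Cairo. Ivan is in Cairo.
After move 5: Cairo -> Tokyo. Ivan is in Tokyo.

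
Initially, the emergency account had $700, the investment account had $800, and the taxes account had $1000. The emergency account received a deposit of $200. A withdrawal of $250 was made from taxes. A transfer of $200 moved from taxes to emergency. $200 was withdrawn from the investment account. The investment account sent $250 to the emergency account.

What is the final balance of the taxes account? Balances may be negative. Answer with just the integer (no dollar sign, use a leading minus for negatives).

Answer: 550

Derivation:
Tracking account balances step by step:
Start: emergency=700, investment=800, taxes=1000
Event 1 (deposit 200 to emergency): emergency: 700 + 200 = 900. Balances: emergency=900, investment=800, taxes=1000
Event 2 (withdraw 250 from taxes): taxes: 1000 - 250 = 750. Balances: emergency=900, investment=800, taxes=750
Event 3 (transfer 200 taxes -> emergency): taxes: 750 - 200 = 550, emergency: 900 + 200 = 1100. Balances: emergency=1100, investment=800, taxes=550
Event 4 (withdraw 200 from investment): investment: 800 - 200 = 600. Balances: emergency=1100, investment=600, taxes=550
Event 5 (transfer 250 investment -> emergency): investment: 600 - 250 = 350, emergency: 1100 + 250 = 1350. Balances: emergency=1350, investment=350, taxes=550

Final balance of taxes: 550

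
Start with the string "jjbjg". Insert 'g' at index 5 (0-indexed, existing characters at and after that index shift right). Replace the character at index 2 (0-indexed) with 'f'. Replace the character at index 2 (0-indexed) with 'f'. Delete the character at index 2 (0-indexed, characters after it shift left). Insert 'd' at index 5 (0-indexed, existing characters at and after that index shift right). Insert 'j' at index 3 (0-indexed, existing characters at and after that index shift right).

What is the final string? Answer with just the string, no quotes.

Applying each edit step by step:
Start: "jjbjg"
Op 1 (insert 'g' at idx 5): "jjbjg" -> "jjbjgg"
Op 2 (replace idx 2: 'b' -> 'f'): "jjbjgg" -> "jjfjgg"
Op 3 (replace idx 2: 'f' -> 'f'): "jjfjgg" -> "jjfjgg"
Op 4 (delete idx 2 = 'f'): "jjfjgg" -> "jjjgg"
Op 5 (insert 'd' at idx 5): "jjjgg" -> "jjjggd"
Op 6 (insert 'j' at idx 3): "jjjggd" -> "jjjjggd"

Answer: jjjjggd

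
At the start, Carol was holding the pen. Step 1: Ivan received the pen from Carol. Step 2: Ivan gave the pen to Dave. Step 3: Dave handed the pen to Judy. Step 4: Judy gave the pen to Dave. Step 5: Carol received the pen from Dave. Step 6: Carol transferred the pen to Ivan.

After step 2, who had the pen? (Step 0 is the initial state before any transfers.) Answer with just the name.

Tracking the pen holder through step 2:
After step 0 (start): Carol
After step 1: Ivan
After step 2: Dave

At step 2, the holder is Dave.

Answer: Dave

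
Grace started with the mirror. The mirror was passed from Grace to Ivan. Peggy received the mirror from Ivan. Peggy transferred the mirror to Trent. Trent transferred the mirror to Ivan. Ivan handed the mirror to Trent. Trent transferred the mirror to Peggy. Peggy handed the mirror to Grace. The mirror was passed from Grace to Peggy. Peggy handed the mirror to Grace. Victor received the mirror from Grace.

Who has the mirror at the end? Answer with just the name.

Tracking the mirror through each event:
Start: Grace has the mirror.
After event 1: Ivan has the mirror.
After event 2: Peggy has the mirror.
After event 3: Trent has the mirror.
After event 4: Ivan has the mirror.
After event 5: Trent has the mirror.
After event 6: Peggy has the mirror.
After event 7: Grace has the mirror.
After event 8: Peggy has the mirror.
After event 9: Grace has the mirror.
After event 10: Victor has the mirror.

Answer: Victor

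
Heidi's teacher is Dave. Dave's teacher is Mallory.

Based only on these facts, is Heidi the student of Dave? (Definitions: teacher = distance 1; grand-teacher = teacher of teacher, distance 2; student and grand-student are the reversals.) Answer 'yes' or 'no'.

Reconstructing the teacher chain from the given facts:
  Mallory -> Dave -> Heidi
(each arrow means 'teacher of the next')
Positions in the chain (0 = top):
  position of Mallory: 0
  position of Dave: 1
  position of Heidi: 2

Heidi is at position 2, Dave is at position 1; signed distance (j - i) = -1.
'student' requires j - i = -1. Actual distance is -1, so the relation HOLDS.

Answer: yes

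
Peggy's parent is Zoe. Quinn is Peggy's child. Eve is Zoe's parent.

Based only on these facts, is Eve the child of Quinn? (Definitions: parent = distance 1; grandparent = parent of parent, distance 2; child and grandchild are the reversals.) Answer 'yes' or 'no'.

Reconstructing the parent chain from the given facts:
  Eve -> Zoe -> Peggy -> Quinn
(each arrow means 'parent of the next')
Positions in the chain (0 = top):
  position of Eve: 0
  position of Zoe: 1
  position of Peggy: 2
  position of Quinn: 3

Eve is at position 0, Quinn is at position 3; signed distance (j - i) = 3.
'child' requires j - i = -1. Actual distance is 3, so the relation does NOT hold.

Answer: no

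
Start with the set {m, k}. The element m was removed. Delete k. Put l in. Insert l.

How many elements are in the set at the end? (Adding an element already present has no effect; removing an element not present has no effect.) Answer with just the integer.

Answer: 1

Derivation:
Tracking the set through each operation:
Start: {k, m}
Event 1 (remove m): removed. Set: {k}
Event 2 (remove k): removed. Set: {}
Event 3 (add l): added. Set: {l}
Event 4 (add l): already present, no change. Set: {l}

Final set: {l} (size 1)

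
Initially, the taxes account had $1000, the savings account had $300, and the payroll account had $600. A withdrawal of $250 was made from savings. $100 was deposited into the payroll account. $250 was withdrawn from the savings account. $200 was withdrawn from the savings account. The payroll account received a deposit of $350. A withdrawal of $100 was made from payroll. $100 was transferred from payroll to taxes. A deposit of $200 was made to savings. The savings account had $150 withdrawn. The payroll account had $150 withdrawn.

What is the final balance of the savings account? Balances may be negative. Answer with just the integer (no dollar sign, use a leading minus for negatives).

Tracking account balances step by step:
Start: taxes=1000, savings=300, payroll=600
Event 1 (withdraw 250 from savings): savings: 300 - 250 = 50. Balances: taxes=1000, savings=50, payroll=600
Event 2 (deposit 100 to payroll): payroll: 600 + 100 = 700. Balances: taxes=1000, savings=50, payroll=700
Event 3 (withdraw 250 from savings): savings: 50 - 250 = -200. Balances: taxes=1000, savings=-200, payroll=700
Event 4 (withdraw 200 from savings): savings: -200 - 200 = -400. Balances: taxes=1000, savings=-400, payroll=700
Event 5 (deposit 350 to payroll): payroll: 700 + 350 = 1050. Balances: taxes=1000, savings=-400, payroll=1050
Event 6 (withdraw 100 from payroll): payroll: 1050 - 100 = 950. Balances: taxes=1000, savings=-400, payroll=950
Event 7 (transfer 100 payroll -> taxes): payroll: 950 - 100 = 850, taxes: 1000 + 100 = 1100. Balances: taxes=1100, savings=-400, payroll=850
Event 8 (deposit 200 to savings): savings: -400 + 200 = -200. Balances: taxes=1100, savings=-200, payroll=850
Event 9 (withdraw 150 from savings): savings: -200 - 150 = -350. Balances: taxes=1100, savings=-350, payroll=850
Event 10 (withdraw 150 from payroll): payroll: 850 - 150 = 700. Balances: taxes=1100, savings=-350, payroll=700

Final balance of savings: -350

Answer: -350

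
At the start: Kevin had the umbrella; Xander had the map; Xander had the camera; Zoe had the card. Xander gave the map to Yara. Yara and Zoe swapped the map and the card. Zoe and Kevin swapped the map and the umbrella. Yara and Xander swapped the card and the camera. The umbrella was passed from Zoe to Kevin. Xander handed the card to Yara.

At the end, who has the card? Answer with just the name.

Answer: Yara

Derivation:
Tracking all object holders:
Start: umbrella:Kevin, map:Xander, camera:Xander, card:Zoe
Event 1 (give map: Xander -> Yara). State: umbrella:Kevin, map:Yara, camera:Xander, card:Zoe
Event 2 (swap map<->card: now map:Zoe, card:Yara). State: umbrella:Kevin, map:Zoe, camera:Xander, card:Yara
Event 3 (swap map<->umbrella: now map:Kevin, umbrella:Zoe). State: umbrella:Zoe, map:Kevin, camera:Xander, card:Yara
Event 4 (swap card<->camera: now card:Xander, camera:Yara). State: umbrella:Zoe, map:Kevin, camera:Yara, card:Xander
Event 5 (give umbrella: Zoe -> Kevin). State: umbrella:Kevin, map:Kevin, camera:Yara, card:Xander
Event 6 (give card: Xander -> Yara). State: umbrella:Kevin, map:Kevin, camera:Yara, card:Yara

Final state: umbrella:Kevin, map:Kevin, camera:Yara, card:Yara
The card is held by Yara.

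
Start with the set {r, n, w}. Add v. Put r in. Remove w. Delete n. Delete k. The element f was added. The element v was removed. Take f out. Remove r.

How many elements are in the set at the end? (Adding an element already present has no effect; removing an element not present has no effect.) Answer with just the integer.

Tracking the set through each operation:
Start: {n, r, w}
Event 1 (add v): added. Set: {n, r, v, w}
Event 2 (add r): already present, no change. Set: {n, r, v, w}
Event 3 (remove w): removed. Set: {n, r, v}
Event 4 (remove n): removed. Set: {r, v}
Event 5 (remove k): not present, no change. Set: {r, v}
Event 6 (add f): added. Set: {f, r, v}
Event 7 (remove v): removed. Set: {f, r}
Event 8 (remove f): removed. Set: {r}
Event 9 (remove r): removed. Set: {}

Final set: {} (size 0)

Answer: 0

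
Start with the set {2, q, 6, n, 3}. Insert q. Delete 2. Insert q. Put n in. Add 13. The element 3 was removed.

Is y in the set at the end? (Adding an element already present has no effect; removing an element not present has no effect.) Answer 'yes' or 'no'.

Tracking the set through each operation:
Start: {2, 3, 6, n, q}
Event 1 (add q): already present, no change. Set: {2, 3, 6, n, q}
Event 2 (remove 2): removed. Set: {3, 6, n, q}
Event 3 (add q): already present, no change. Set: {3, 6, n, q}
Event 4 (add n): already present, no change. Set: {3, 6, n, q}
Event 5 (add 13): added. Set: {13, 3, 6, n, q}
Event 6 (remove 3): removed. Set: {13, 6, n, q}

Final set: {13, 6, n, q} (size 4)
y is NOT in the final set.

Answer: no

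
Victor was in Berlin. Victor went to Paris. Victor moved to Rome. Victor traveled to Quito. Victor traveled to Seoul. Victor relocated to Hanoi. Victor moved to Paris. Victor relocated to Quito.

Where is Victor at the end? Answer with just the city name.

Answer: Quito

Derivation:
Tracking Victor's location:
Start: Victor is in Berlin.
After move 1: Berlin -> Paris. Victor is in Paris.
After move 2: Paris -> Rome. Victor is in Rome.
After move 3: Rome -> Quito. Victor is in Quito.
After move 4: Quito -> Seoul. Victor is in Seoul.
After move 5: Seoul -> Hanoi. Victor is in Hanoi.
After move 6: Hanoi -> Paris. Victor is in Paris.
After move 7: Paris -> Quito. Victor is in Quito.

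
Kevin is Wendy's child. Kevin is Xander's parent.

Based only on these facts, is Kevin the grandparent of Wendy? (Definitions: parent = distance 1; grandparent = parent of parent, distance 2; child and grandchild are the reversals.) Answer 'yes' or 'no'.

Answer: no

Derivation:
Reconstructing the parent chain from the given facts:
  Wendy -> Kevin -> Xander
(each arrow means 'parent of the next')
Positions in the chain (0 = top):
  position of Wendy: 0
  position of Kevin: 1
  position of Xander: 2

Kevin is at position 1, Wendy is at position 0; signed distance (j - i) = -1.
'grandparent' requires j - i = 2. Actual distance is -1, so the relation does NOT hold.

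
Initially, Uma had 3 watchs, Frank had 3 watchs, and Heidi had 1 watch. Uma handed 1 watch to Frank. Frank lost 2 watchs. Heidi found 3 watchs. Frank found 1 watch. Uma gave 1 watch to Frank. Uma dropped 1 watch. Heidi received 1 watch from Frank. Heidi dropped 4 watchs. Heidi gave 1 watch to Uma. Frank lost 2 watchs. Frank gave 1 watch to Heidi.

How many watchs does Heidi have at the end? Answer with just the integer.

Answer: 1

Derivation:
Tracking counts step by step:
Start: Uma=3, Frank=3, Heidi=1
Event 1 (Uma -> Frank, 1): Uma: 3 -> 2, Frank: 3 -> 4. State: Uma=2, Frank=4, Heidi=1
Event 2 (Frank -2): Frank: 4 -> 2. State: Uma=2, Frank=2, Heidi=1
Event 3 (Heidi +3): Heidi: 1 -> 4. State: Uma=2, Frank=2, Heidi=4
Event 4 (Frank +1): Frank: 2 -> 3. State: Uma=2, Frank=3, Heidi=4
Event 5 (Uma -> Frank, 1): Uma: 2 -> 1, Frank: 3 -> 4. State: Uma=1, Frank=4, Heidi=4
Event 6 (Uma -1): Uma: 1 -> 0. State: Uma=0, Frank=4, Heidi=4
Event 7 (Frank -> Heidi, 1): Frank: 4 -> 3, Heidi: 4 -> 5. State: Uma=0, Frank=3, Heidi=5
Event 8 (Heidi -4): Heidi: 5 -> 1. State: Uma=0, Frank=3, Heidi=1
Event 9 (Heidi -> Uma, 1): Heidi: 1 -> 0, Uma: 0 -> 1. State: Uma=1, Frank=3, Heidi=0
Event 10 (Frank -2): Frank: 3 -> 1. State: Uma=1, Frank=1, Heidi=0
Event 11 (Frank -> Heidi, 1): Frank: 1 -> 0, Heidi: 0 -> 1. State: Uma=1, Frank=0, Heidi=1

Heidi's final count: 1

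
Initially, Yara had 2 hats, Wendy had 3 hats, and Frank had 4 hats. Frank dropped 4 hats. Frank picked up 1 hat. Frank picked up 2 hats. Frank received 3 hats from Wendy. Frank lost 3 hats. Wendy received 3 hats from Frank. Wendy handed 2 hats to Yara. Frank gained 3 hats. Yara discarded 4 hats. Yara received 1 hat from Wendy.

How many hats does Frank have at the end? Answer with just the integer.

Tracking counts step by step:
Start: Yara=2, Wendy=3, Frank=4
Event 1 (Frank -4): Frank: 4 -> 0. State: Yara=2, Wendy=3, Frank=0
Event 2 (Frank +1): Frank: 0 -> 1. State: Yara=2, Wendy=3, Frank=1
Event 3 (Frank +2): Frank: 1 -> 3. State: Yara=2, Wendy=3, Frank=3
Event 4 (Wendy -> Frank, 3): Wendy: 3 -> 0, Frank: 3 -> 6. State: Yara=2, Wendy=0, Frank=6
Event 5 (Frank -3): Frank: 6 -> 3. State: Yara=2, Wendy=0, Frank=3
Event 6 (Frank -> Wendy, 3): Frank: 3 -> 0, Wendy: 0 -> 3. State: Yara=2, Wendy=3, Frank=0
Event 7 (Wendy -> Yara, 2): Wendy: 3 -> 1, Yara: 2 -> 4. State: Yara=4, Wendy=1, Frank=0
Event 8 (Frank +3): Frank: 0 -> 3. State: Yara=4, Wendy=1, Frank=3
Event 9 (Yara -4): Yara: 4 -> 0. State: Yara=0, Wendy=1, Frank=3
Event 10 (Wendy -> Yara, 1): Wendy: 1 -> 0, Yara: 0 -> 1. State: Yara=1, Wendy=0, Frank=3

Frank's final count: 3

Answer: 3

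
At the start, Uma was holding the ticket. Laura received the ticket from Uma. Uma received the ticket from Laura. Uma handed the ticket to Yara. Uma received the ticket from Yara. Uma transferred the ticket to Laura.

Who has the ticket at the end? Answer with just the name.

Tracking the ticket through each event:
Start: Uma has the ticket.
After event 1: Laura has the ticket.
After event 2: Uma has the ticket.
After event 3: Yara has the ticket.
After event 4: Uma has the ticket.
After event 5: Laura has the ticket.

Answer: Laura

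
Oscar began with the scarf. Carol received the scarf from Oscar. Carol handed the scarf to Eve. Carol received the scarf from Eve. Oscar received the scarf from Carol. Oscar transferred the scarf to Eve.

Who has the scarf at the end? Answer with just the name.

Answer: Eve

Derivation:
Tracking the scarf through each event:
Start: Oscar has the scarf.
After event 1: Carol has the scarf.
After event 2: Eve has the scarf.
After event 3: Carol has the scarf.
After event 4: Oscar has the scarf.
After event 5: Eve has the scarf.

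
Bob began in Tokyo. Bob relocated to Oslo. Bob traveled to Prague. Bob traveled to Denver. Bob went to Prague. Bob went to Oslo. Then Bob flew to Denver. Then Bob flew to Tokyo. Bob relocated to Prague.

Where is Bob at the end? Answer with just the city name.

Answer: Prague

Derivation:
Tracking Bob's location:
Start: Bob is in Tokyo.
After move 1: Tokyo -> Oslo. Bob is in Oslo.
After move 2: Oslo -> Prague. Bob is in Prague.
After move 3: Prague -> Denver. Bob is in Denver.
After move 4: Denver -> Prague. Bob is in Prague.
After move 5: Prague -> Oslo. Bob is in Oslo.
After move 6: Oslo -> Denver. Bob is in Denver.
After move 7: Denver -> Tokyo. Bob is in Tokyo.
After move 8: Tokyo -> Prague. Bob is in Prague.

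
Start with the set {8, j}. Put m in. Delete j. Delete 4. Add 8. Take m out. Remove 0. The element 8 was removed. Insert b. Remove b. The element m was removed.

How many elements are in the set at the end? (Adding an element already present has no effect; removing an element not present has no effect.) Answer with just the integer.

Tracking the set through each operation:
Start: {8, j}
Event 1 (add m): added. Set: {8, j, m}
Event 2 (remove j): removed. Set: {8, m}
Event 3 (remove 4): not present, no change. Set: {8, m}
Event 4 (add 8): already present, no change. Set: {8, m}
Event 5 (remove m): removed. Set: {8}
Event 6 (remove 0): not present, no change. Set: {8}
Event 7 (remove 8): removed. Set: {}
Event 8 (add b): added. Set: {b}
Event 9 (remove b): removed. Set: {}
Event 10 (remove m): not present, no change. Set: {}

Final set: {} (size 0)

Answer: 0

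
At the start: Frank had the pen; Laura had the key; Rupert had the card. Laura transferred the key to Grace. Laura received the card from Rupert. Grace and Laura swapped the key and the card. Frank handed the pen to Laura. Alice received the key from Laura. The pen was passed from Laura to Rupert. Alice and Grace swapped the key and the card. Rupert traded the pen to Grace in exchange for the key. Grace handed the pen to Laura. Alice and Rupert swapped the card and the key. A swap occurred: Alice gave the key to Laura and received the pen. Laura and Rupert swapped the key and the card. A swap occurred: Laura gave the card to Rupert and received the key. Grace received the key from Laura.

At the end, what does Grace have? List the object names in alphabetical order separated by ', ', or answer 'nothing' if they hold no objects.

Answer: key

Derivation:
Tracking all object holders:
Start: pen:Frank, key:Laura, card:Rupert
Event 1 (give key: Laura -> Grace). State: pen:Frank, key:Grace, card:Rupert
Event 2 (give card: Rupert -> Laura). State: pen:Frank, key:Grace, card:Laura
Event 3 (swap key<->card: now key:Laura, card:Grace). State: pen:Frank, key:Laura, card:Grace
Event 4 (give pen: Frank -> Laura). State: pen:Laura, key:Laura, card:Grace
Event 5 (give key: Laura -> Alice). State: pen:Laura, key:Alice, card:Grace
Event 6 (give pen: Laura -> Rupert). State: pen:Rupert, key:Alice, card:Grace
Event 7 (swap key<->card: now key:Grace, card:Alice). State: pen:Rupert, key:Grace, card:Alice
Event 8 (swap pen<->key: now pen:Grace, key:Rupert). State: pen:Grace, key:Rupert, card:Alice
Event 9 (give pen: Grace -> Laura). State: pen:Laura, key:Rupert, card:Alice
Event 10 (swap card<->key: now card:Rupert, key:Alice). State: pen:Laura, key:Alice, card:Rupert
Event 11 (swap key<->pen: now key:Laura, pen:Alice). State: pen:Alice, key:Laura, card:Rupert
Event 12 (swap key<->card: now key:Rupert, card:Laura). State: pen:Alice, key:Rupert, card:Laura
Event 13 (swap card<->key: now card:Rupert, key:Laura). State: pen:Alice, key:Laura, card:Rupert
Event 14 (give key: Laura -> Grace). State: pen:Alice, key:Grace, card:Rupert

Final state: pen:Alice, key:Grace, card:Rupert
Grace holds: key.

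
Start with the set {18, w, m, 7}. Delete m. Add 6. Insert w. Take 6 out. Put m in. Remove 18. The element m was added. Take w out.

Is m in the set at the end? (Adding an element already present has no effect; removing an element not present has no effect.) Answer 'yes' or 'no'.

Tracking the set through each operation:
Start: {18, 7, m, w}
Event 1 (remove m): removed. Set: {18, 7, w}
Event 2 (add 6): added. Set: {18, 6, 7, w}
Event 3 (add w): already present, no change. Set: {18, 6, 7, w}
Event 4 (remove 6): removed. Set: {18, 7, w}
Event 5 (add m): added. Set: {18, 7, m, w}
Event 6 (remove 18): removed. Set: {7, m, w}
Event 7 (add m): already present, no change. Set: {7, m, w}
Event 8 (remove w): removed. Set: {7, m}

Final set: {7, m} (size 2)
m is in the final set.

Answer: yes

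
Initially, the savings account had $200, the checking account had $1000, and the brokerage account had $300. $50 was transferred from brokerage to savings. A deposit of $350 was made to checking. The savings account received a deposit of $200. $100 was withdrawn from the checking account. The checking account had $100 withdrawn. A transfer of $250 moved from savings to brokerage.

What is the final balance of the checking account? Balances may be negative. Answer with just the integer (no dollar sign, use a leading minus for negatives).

Tracking account balances step by step:
Start: savings=200, checking=1000, brokerage=300
Event 1 (transfer 50 brokerage -> savings): brokerage: 300 - 50 = 250, savings: 200 + 50 = 250. Balances: savings=250, checking=1000, brokerage=250
Event 2 (deposit 350 to checking): checking: 1000 + 350 = 1350. Balances: savings=250, checking=1350, brokerage=250
Event 3 (deposit 200 to savings): savings: 250 + 200 = 450. Balances: savings=450, checking=1350, brokerage=250
Event 4 (withdraw 100 from checking): checking: 1350 - 100 = 1250. Balances: savings=450, checking=1250, brokerage=250
Event 5 (withdraw 100 from checking): checking: 1250 - 100 = 1150. Balances: savings=450, checking=1150, brokerage=250
Event 6 (transfer 250 savings -> brokerage): savings: 450 - 250 = 200, brokerage: 250 + 250 = 500. Balances: savings=200, checking=1150, brokerage=500

Final balance of checking: 1150

Answer: 1150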